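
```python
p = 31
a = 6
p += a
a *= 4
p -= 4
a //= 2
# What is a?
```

Trace:
`p = 31` → p = 31
`a = 6` → a = 6
`p += a` → p = 37
`a *= 4` → a = 24
`p -= 4` → p = 33
`a //= 2` → a = 12
So a = 12

Answer: 12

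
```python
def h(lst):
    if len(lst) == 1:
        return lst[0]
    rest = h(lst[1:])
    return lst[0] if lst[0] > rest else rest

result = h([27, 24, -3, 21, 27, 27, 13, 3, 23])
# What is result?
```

Recursive max over [27, 24, -3, 21, 27, 27, 13, 3, 23] = 27

Answer: 27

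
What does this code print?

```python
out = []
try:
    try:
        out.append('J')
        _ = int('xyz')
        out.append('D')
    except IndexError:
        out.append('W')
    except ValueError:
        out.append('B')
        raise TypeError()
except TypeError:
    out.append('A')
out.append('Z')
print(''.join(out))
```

Execution trace: 'J' (inner try body) → 'B' (inner except ValueError) → 'A' (outer except TypeError) → 'Z' (after the try/except). Output: JBAZ

Answer: JBAZ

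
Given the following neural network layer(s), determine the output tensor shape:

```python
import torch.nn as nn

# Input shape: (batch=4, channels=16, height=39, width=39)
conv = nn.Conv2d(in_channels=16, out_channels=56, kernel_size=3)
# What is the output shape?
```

Input: (4, 16, 39, 39) -> Output: (4, 56, 37, 37)

Answer: (4, 56, 37, 37)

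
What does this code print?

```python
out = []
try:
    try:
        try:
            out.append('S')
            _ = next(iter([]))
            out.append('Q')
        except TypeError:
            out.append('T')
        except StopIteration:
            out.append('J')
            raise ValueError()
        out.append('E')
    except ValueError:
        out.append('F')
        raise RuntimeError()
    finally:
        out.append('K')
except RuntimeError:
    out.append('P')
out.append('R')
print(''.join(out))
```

Execution trace: 'S' (inner try body) → 'J' (inner except StopIteration) → 'F' (except ValueError) → 'K' (finally) → 'P' (outer except RuntimeError) → 'R' (after the try/except). Output: SJFKPR

Answer: SJFKPR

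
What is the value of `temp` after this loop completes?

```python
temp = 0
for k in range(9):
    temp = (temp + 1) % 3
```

Increment mod 3, 9 times = 0
`temp` takes the values: 0 → 1 → 2 → 0 → 1 → 2 → 0 → 1 → 2 → 0

Answer: 0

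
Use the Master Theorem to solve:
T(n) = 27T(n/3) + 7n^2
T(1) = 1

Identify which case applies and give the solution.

a=27, b=3, f(n)=7n^2. log_3(27) = 3. Since c=2 < 3, Case 1 applies: T(n) = Θ(n^log_b(a)) = O(n^3).

Answer: O(n^3) - Case 1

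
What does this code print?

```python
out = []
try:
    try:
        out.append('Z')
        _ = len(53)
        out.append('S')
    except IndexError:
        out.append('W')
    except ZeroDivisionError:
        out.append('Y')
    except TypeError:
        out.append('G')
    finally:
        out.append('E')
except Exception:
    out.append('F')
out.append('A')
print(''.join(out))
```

Execution trace: 'Z' (inner try body) → 'G' (inner except TypeError) → 'E' (inner finally) → 'A' (after the try/except). Output: ZGEA

Answer: ZGEA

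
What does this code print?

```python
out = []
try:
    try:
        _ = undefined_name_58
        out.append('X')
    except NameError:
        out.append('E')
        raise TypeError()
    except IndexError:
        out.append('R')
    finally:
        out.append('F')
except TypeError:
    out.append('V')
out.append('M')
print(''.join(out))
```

Execution trace: 'E' (inner except NameError) → 'F' (inner finally) → 'V' (outer except TypeError) → 'M' (after the try/except). Output: EFVM

Answer: EFVM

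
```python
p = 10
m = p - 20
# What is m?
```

Trace:
`p = 10` → p = 10
`m = p - 20` → m = -10
So m = -10

Answer: -10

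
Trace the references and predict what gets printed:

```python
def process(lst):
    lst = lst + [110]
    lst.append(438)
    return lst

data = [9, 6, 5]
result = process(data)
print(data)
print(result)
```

Key concept: rebinding parameter vs mutation.
Step by step:
`data = [9, 6, 5]` → data = [9, 6, 5]
`result = process(data)` → result = [9, 6, 5, 110, 438]
`print(data)` → prints [9, 6, 5]
`print(result)` → prints [9, 6, 5, 110, 438]

Answer:
[9, 6, 5]
[9, 6, 5, 110, 438]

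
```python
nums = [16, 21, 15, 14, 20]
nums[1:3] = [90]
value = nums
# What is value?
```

Trace:
`nums = [16, 21, 15, 14, 20]` → nums = [16, 21, 15, 14, 20]
`nums[1:3] = [90]` → nums = [16, 90, 14, 20]
`value = nums` → value = [16, 90, 14, 20]
So value = [16, 90, 14, 20]

Answer: [16, 90, 14, 20]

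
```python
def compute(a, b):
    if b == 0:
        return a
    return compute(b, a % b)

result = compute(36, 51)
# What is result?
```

compute(36, 51) -> compute(51, 36) -> compute(36, 15) -> compute(15, 6) -> compute(6, 3) -> compute(3, 0) -> 3

Answer: 3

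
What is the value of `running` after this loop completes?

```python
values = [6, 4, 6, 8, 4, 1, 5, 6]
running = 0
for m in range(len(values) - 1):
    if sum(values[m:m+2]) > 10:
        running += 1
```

Count windows with sum > 10
`running` takes the values: 0 → 1 → 2 → 3

Answer: 3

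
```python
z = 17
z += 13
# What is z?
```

Trace:
`z = 17` → z = 17
`z += 13` → z = 30
So z = 30

Answer: 30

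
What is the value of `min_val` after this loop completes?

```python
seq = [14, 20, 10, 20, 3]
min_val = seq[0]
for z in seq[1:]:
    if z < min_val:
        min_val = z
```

Minimum of [14, 20, 10, 20, 3]
`min_val` takes the values: 14 → 10 → 3

Answer: 3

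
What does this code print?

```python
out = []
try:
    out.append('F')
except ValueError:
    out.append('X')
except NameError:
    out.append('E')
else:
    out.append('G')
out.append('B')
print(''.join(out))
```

Execution trace: 'F' (try body, no exception) → 'G' (else) → 'B' (after the try/except). Output: FGB

Answer: FGB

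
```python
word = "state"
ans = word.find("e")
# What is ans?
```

Trace:
`word = "state"` → word = 'state'
`ans = word.find("e")` → ans = 4
So ans = 4

Answer: 4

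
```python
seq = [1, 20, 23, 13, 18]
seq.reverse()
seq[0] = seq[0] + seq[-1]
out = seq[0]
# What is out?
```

Trace:
`seq = [1, 20, 23, 13, 18]` → seq = [1, 20, 23, 13, 18]
`seq.reverse()` → seq = [18, 13, 23, 20, 1]
`seq[0] = seq[0] + seq[-1]` → seq = [19, 13, 23, 20, 1]
`out = seq[0]` → out = 19
So out = 19

Answer: 19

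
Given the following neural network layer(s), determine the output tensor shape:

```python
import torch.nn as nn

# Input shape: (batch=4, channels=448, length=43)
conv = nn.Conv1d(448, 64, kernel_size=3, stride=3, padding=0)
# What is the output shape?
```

Input: (4, 448, 43) -> Output: (4, 64, 14)

Answer: (4, 64, 14)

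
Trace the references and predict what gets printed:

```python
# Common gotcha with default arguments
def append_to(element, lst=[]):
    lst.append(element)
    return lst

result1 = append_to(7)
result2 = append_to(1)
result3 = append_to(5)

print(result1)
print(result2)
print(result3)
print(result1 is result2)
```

Key concept: mutable default argument gotcha.
Step by step:
`result1 = append_to(7)` → result1 = [7]
`result2 = append_to(1)` → result1 = [7, 1] (same object as result2); result2 = [7, 1] (same object as result1)
`result3 = append_to(5)` → result1 = [7, 1, 5] (same object as result2, result3); result2 = [7, 1, 5] (same object as result1, result3); result3 = [7, 1, 5] (same object as result1, result2)
`print(result1)` → prints [7, 1, 5]
`print(result2)` → prints [7, 1, 5]
`print(result3)` → prints [7, 1, 5]
`print(result1 is result2)` → prints True

Answer:
[7, 1, 5]
[7, 1, 5]
[7, 1, 5]
True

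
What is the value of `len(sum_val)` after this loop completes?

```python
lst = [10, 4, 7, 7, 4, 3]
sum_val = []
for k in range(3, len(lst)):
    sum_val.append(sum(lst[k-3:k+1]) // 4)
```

Number of 4-element averages
`sum_val` takes the values: [] → [7] → [7, 5] → [7, 5, 5]
So `len(sum_val)` = 3

Answer: 3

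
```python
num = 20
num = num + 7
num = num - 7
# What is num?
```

Trace:
`num = 20` → num = 20
`num = num + 7` → num = 27
`num = num - 7` → num = 20
So num = 20

Answer: 20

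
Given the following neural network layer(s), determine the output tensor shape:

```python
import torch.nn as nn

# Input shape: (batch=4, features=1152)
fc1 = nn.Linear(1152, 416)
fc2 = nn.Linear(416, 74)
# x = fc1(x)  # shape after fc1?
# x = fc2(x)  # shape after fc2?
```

Input: (4, 1152) -> after fc1: (4, 416) -> Output: (4, 74)

Answer: (4, 74)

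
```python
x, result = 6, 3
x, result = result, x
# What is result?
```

Trace:
`x, result = 6, 3` → x = 6; result = 3
`x, result = result, x` → x = 3; result = 6
So result = 6

Answer: 6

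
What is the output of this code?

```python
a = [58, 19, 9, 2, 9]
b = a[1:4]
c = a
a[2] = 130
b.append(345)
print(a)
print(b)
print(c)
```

Key concept: slice vs alias.
Step by step:
`a = [58, 19, 9, 2, 9]` → a = [58, 19, 9, 2, 9]
`b = a[1:4]` → b = [19, 9, 2]
`c = a` → c = [58, 19, 9, 2, 9] (same object as a)
`a[2] = 130` → a = [58, 19, 130, 2, 9] (same object as c); c = [58, 19, 130, 2, 9] (same object as a)
`b.append(345)` → b = [19, 9, 2, 345]
`print(a)` → prints [58, 19, 130, 2, 9]
`print(b)` → prints [19, 9, 2, 345]
`print(c)` → prints [58, 19, 130, 2, 9]

Answer:
[58, 19, 130, 2, 9]
[19, 9, 2, 345]
[58, 19, 130, 2, 9]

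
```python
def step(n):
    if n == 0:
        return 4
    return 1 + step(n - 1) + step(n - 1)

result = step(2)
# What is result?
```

step(n) = 1 + 2·step(n-1), step(0)=4. Closed form: (4+1)·2^2 - 1 = 19.

Answer: 19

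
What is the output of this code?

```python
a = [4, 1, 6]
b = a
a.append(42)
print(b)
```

Key concept: basic list aliasing.
Step by step:
`a = [4, 1, 6]` → a = [4, 1, 6]
`b = a` → b = [4, 1, 6] (same object as a)
`a.append(42)` → a = [4, 1, 6, 42] (same object as b); b = [4, 1, 6, 42] (same object as a)
`print(b)` → prints [4, 1, 6, 42]

Answer: [4, 1, 6, 42]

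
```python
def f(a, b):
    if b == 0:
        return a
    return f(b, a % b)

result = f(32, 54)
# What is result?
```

f(32, 54) -> f(54, 32) -> f(32, 22) -> f(22, 10) -> f(10, 2) -> f(2, 0) -> 2

Answer: 2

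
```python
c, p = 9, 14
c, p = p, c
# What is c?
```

Trace:
`c, p = 9, 14` → c = 9; p = 14
`c, p = p, c` → c = 14; p = 9
So c = 14

Answer: 14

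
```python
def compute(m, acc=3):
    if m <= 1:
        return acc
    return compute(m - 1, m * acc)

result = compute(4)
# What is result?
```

Accumulator trace (n, acc): (4, 3) -> (3, 12) -> (2, 36) -> (1, 72) -> return 72

Answer: 72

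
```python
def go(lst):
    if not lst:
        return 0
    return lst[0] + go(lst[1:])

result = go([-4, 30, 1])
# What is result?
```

(-4) + 30 + 1 + 0 = 27

Answer: 27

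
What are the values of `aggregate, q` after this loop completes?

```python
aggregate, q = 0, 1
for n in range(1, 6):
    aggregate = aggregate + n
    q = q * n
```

Sum and factorial of 1 to 5
`aggregate, q` takes the values: (0, 1) → (1, 1) → (3, 1) → (3, 2) → (6, 2) → (6, 6) → (10, 6) → (10, 24) → (15, 24) → (15, 120)

Answer: 15, 120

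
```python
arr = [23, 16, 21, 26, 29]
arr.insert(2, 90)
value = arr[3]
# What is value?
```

Trace:
`arr = [23, 16, 21, 26, 29]` → arr = [23, 16, 21, 26, 29]
`arr.insert(2, 90)` → arr = [23, 16, 90, 21, 26, 29]
`value = arr[3]` → value = 21
So value = 21

Answer: 21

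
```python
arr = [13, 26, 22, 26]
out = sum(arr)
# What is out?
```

Trace:
`arr = [13, 26, 22, 26]` → arr = [13, 26, 22, 26]
`out = sum(arr)` → out = 87
So out = 87

Answer: 87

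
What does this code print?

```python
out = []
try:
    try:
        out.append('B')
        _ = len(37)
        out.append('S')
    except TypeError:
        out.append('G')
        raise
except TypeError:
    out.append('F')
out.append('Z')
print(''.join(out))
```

Execution trace: 'B' (inner try body) → 'G' (inner except TypeError) → 'F' (outer except TypeError) → 'Z' (after the try/except). Output: BGFZ

Answer: BGFZ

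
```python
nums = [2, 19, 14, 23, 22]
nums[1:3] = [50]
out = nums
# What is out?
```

Trace:
`nums = [2, 19, 14, 23, 22]` → nums = [2, 19, 14, 23, 22]
`nums[1:3] = [50]` → nums = [2, 50, 23, 22]
`out = nums` → out = [2, 50, 23, 22]
So out = [2, 50, 23, 22]

Answer: [2, 50, 23, 22]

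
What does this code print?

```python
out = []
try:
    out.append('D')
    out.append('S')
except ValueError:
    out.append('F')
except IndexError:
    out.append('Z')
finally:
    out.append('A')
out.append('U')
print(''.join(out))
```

Execution trace: 'D' (try body) → 'S' (try body, no exception) → 'A' (finally) → 'U' (after the try/except). Output: DSAU

Answer: DSAU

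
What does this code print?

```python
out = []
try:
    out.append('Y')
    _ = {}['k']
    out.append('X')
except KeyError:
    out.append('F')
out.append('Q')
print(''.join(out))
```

Execution trace: 'Y' (try body) → 'F' (except KeyError) → 'Q' (after the try/except). Output: YFQ

Answer: YFQ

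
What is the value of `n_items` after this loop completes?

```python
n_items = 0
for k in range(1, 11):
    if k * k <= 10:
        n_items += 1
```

Count numbers where k² ≤ 10
`n_items` takes the values: 0 → 1 → 2 → 3

Answer: 3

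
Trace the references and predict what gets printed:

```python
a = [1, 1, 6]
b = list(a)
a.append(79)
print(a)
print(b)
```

Key concept: list() constructor creates copy.
Step by step:
`a = [1, 1, 6]` → a = [1, 1, 6]
`b = list(a)` → b = [1, 1, 6]
`a.append(79)` → a = [1, 1, 6, 79]
`print(a)` → prints [1, 1, 6, 79]
`print(b)` → prints [1, 1, 6]

Answer:
[1, 1, 6, 79]
[1, 1, 6]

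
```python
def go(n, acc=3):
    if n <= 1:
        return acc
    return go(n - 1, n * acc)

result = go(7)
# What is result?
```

Accumulator trace (n, acc): (7, 3) -> (6, 21) -> (5, 126) -> (4, 630) -> (3, 2520) -> (2, 7560) -> (1, 15120) -> return 15120

Answer: 15120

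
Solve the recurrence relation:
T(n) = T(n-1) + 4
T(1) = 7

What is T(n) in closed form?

Unrolling: T(n) = T(1) + 4·(n-1) = 7 + 4(n-1) = 4n + 3.

Answer: T(n) = 4n + 3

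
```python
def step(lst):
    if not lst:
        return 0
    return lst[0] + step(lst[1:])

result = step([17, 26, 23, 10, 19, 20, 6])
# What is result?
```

17 + 26 + 23 + 10 + 19 + 20 + 6 + 0 = 121

Answer: 121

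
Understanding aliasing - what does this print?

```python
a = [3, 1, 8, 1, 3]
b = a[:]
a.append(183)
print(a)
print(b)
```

Key concept: slice [:] creates copy.
Step by step:
`a = [3, 1, 8, 1, 3]` → a = [3, 1, 8, 1, 3]
`b = a[:]` → b = [3, 1, 8, 1, 3]
`a.append(183)` → a = [3, 1, 8, 1, 3, 183]
`print(a)` → prints [3, 1, 8, 1, 3, 183]
`print(b)` → prints [3, 1, 8, 1, 3]

Answer:
[3, 1, 8, 1, 3, 183]
[3, 1, 8, 1, 3]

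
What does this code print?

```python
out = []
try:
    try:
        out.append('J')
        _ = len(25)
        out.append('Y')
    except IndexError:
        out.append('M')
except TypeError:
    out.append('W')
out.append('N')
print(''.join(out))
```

Execution trace: 'J' (try body) → 'W' (outer except TypeError) → 'N' (after the try/except). Output: JWN

Answer: JWN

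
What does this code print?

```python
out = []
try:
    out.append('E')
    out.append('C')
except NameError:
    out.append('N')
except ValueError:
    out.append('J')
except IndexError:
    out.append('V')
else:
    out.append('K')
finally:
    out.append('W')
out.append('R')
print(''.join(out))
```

Execution trace: 'E' (try body) → 'C' (try body, no exception) → 'K' (else) → 'W' (finally) → 'R' (after the try/except). Output: ECKWR

Answer: ECKWR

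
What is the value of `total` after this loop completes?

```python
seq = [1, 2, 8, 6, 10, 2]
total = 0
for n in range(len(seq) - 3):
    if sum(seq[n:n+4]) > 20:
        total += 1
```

Count windows with sum > 20
`total` takes the values: 0 → 1 → 2

Answer: 2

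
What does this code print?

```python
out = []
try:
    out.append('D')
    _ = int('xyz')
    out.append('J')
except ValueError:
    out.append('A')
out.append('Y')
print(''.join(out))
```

Execution trace: 'D' (try body) → 'A' (except ValueError) → 'Y' (after the try/except). Output: DAY

Answer: DAY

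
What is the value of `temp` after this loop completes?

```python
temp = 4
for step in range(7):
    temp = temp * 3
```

Multiply by 3, 7 times: 4 * 3^7 = 8748
`temp` takes the values: 4 → 12 → 36 → 108 → 324 → 972 → 2916 → 8748

Answer: 8748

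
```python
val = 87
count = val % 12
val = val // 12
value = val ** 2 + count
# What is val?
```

Trace:
`val = 87` → val = 87
`count = val % 12` → count = 3
`val = val // 12` → val = 7
`value = val ** 2 + count` → value = 52
So val = 7

Answer: 7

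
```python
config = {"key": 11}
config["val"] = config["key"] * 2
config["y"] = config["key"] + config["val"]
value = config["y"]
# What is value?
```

Trace:
`config = {"key": 11}` → config = {'key': 11}
`config["val"] = config["key"] * 2` → config = {'key': 11, 'val': 22}
`config["y"] = config["key"] + config["val"]` → config = {'key': 11, 'val': 22, 'y': 33}
`value = config["y"]` → value = 33
So value = 33

Answer: 33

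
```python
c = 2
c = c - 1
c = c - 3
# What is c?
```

Trace:
`c = 2` → c = 2
`c = c - 1` → c = 1
`c = c - 3` → c = -2
So c = -2

Answer: -2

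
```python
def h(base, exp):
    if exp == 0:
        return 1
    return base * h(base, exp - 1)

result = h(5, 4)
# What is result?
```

h(5, 4) = 5 * 5 * 5 * 5 = 625

Answer: 625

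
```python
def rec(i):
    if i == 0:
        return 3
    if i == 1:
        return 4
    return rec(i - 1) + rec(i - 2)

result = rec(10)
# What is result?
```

Build up from base cases: rec(0)=3, rec(1)=4, rec(2)=7, rec(3)=11, rec(4)=18, rec(5)=29, rec(6)=47, ..., rec(10)=322

Answer: 322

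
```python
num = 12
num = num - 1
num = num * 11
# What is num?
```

Trace:
`num = 12` → num = 12
`num = num - 1` → num = 11
`num = num * 11` → num = 121
So num = 121

Answer: 121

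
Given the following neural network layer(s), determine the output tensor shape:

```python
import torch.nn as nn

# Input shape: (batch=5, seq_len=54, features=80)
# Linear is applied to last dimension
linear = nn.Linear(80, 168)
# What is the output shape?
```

Input: (5, 54, 80) -> Output: (5, 54, 168)

Answer: (5, 54, 168)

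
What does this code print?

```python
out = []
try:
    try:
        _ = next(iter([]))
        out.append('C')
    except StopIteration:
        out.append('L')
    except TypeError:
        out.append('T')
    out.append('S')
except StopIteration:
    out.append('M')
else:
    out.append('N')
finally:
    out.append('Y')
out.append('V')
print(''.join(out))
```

Execution trace: 'L' (inner except StopIteration) → 'S' (try body, no exception) → 'N' (else) → 'Y' (finally) → 'V' (after the try/except). Output: LSNYV

Answer: LSNYV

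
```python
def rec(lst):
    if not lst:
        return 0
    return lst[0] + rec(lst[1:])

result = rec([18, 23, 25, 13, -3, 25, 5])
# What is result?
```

18 + 23 + 25 + 13 + (-3) + 25 + 5 + 0 = 106

Answer: 106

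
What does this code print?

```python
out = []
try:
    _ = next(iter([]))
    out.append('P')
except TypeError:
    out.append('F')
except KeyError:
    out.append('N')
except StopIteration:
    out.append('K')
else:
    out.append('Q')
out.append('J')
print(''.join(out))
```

Execution trace: 'K' (except StopIteration) → 'J' (after the try/except). Output: KJ

Answer: KJ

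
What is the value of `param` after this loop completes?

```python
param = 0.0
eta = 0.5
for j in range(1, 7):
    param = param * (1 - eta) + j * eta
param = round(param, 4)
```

Moving average with lr=0.5
`param` takes the values: 0.0 → 0.5 → 1.25 → 2.125 → 3.0625 → 4.03125 → 5.015625 → 5.0156

Answer: 5.0156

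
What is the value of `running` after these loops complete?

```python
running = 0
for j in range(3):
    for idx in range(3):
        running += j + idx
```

Sum of all j+idx for j,idx in 3x3
`running` takes the values: 0 → 1 → 3 → 4 → 6 → 9 → 11 → 14 → 18

Answer: 18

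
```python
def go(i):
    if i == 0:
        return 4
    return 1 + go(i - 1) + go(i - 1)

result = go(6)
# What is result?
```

go(i) = 1 + 2·go(i-1), go(0)=4. Closed form: (4+1)·2^6 - 1 = 319.

Answer: 319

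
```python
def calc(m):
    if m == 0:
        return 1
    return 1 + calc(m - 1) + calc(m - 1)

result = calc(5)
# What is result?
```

calc(m) = 1 + 2·calc(m-1), calc(0)=1. Closed form: (1+1)·2^5 - 1 = 63.

Answer: 63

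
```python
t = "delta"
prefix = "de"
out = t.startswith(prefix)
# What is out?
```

Trace:
`t = "delta"` → t = 'delta'
`prefix = "de"` → prefix = 'de'
`out = t.startswith(prefix)` → out = True
So out = True

Answer: True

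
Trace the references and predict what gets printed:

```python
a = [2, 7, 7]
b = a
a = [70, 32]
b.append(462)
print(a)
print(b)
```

Key concept: rebinding vs mutation: a is rebound to a new list, b still points at the original.
Step by step:
`a = [2, 7, 7]` → a = [2, 7, 7]
`b = a` → b = [2, 7, 7] (same object as a)
`a = [70, 32]` → a = [70, 32]
`b.append(462)` → b = [2, 7, 7, 462]
`print(a)` → prints [70, 32]
`print(b)` → prints [2, 7, 7, 462]

Answer:
[70, 32]
[2, 7, 7, 462]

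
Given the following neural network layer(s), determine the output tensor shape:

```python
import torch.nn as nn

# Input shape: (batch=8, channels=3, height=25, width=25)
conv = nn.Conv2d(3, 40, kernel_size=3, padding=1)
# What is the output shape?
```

Input: (8, 3, 25, 25) -> Output: (8, 40, 25, 25)

Answer: (8, 40, 25, 25)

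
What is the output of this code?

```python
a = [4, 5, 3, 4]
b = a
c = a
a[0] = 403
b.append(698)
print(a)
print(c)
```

Key concept: multiple aliases.
Step by step:
`a = [4, 5, 3, 4]` → a = [4, 5, 3, 4]
`b = a` → b = [4, 5, 3, 4] (same object as a)
`c = a` → c = [4, 5, 3, 4] (same object as a, b)
`a[0] = 403` → a = [403, 5, 3, 4] (same object as b, c); b = [403, 5, 3, 4] (same object as a, c); c = [403, 5, 3, 4] (same object as a, b)
`b.append(698)` → a = [403, 5, 3, 4, 698] (same object as b, c); b = [403, 5, 3, 4, 698] (same object as a, c); c = [403, 5, 3, 4, 698] (same object as a, b)
`print(a)` → prints [403, 5, 3, 4, 698]
`print(c)` → prints [403, 5, 3, 4, 698]

Answer:
[403, 5, 3, 4, 698]
[403, 5, 3, 4, 698]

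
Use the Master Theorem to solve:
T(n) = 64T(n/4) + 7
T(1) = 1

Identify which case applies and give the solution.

a=64, b=4, f(n)=7. log_4(64) = 3. Since c=0 < 3, Case 1 applies: T(n) = Θ(n^log_b(a)) = O(n^3).

Answer: O(n^3) - Case 1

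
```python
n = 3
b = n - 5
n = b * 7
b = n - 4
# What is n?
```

Trace:
`n = 3` → n = 3
`b = n - 5` → b = -2
`n = b * 7` → n = -14
`b = n - 4` → b = -18
So n = -14

Answer: -14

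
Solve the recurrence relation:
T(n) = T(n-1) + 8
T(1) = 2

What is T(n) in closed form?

Unrolling: T(n) = T(1) + 8·(n-1) = 2 + 8(n-1) = 8n - 6.

Answer: T(n) = 8n - 6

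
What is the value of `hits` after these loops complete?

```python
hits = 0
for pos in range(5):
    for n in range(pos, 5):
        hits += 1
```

Upper triangle: 5 + 4 + ... + 1
`hits` takes the values: 0 → 1 → 2 → 3 → 4 → 5 → 6 → 7 → 8 → 9 → 10 → 11 → 12 → 13 → 14 → 15

Answer: 15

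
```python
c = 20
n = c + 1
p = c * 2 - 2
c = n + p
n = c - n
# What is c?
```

Trace:
`c = 20` → c = 20
`n = c + 1` → n = 21
`p = c * 2 - 2` → p = 38
`c = n + p` → c = 59
`n = c - n` → n = 38
So c = 59

Answer: 59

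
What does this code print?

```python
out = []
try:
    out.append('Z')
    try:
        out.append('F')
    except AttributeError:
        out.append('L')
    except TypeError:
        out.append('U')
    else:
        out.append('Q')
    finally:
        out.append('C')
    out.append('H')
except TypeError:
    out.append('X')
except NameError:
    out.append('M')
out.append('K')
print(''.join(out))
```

Execution trace: 'Z' (try body) → 'F' (inner try body, no exception) → 'Q' (inner else) → 'C' (inner finally) → 'H' (try body, no exception) → 'K' (after the try/except). Output: ZFQCHK

Answer: ZFQCHK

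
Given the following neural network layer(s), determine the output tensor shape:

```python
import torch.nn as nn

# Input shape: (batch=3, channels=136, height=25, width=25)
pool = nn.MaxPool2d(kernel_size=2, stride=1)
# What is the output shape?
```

Input: (3, 136, 25, 25) -> Output: (3, 136, 24, 24)

Answer: (3, 136, 24, 24)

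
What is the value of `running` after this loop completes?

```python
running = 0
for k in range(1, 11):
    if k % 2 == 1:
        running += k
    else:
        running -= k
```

Add odd, subtract even
`running` takes the values: 0 → 1 → -1 → 2 → -2 → 3 → -3 → 4 → -4 → 5 → -5

Answer: -5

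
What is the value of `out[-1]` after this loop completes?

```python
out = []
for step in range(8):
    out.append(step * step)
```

Last element of squares 0 to 7
`out` takes the values: [] → [0] → [0, 1] → [0, 1, 4] → [0, 1, 4, 9] → [0, 1, 4, 9, 16] → [0, 1, 4, 9, 16, 25] → [0, 1, 4, 9, 16, 25, 36] → [0, 1, 4, 9, 16, 25, 36, 49]
So `out[-1]` = 49

Answer: 49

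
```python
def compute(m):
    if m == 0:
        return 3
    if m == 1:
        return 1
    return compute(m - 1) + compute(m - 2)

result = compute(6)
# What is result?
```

Build up from base cases: compute(0)=3, compute(1)=1, compute(2)=4, compute(3)=5, compute(4)=9, compute(5)=14, compute(6)=23

Answer: 23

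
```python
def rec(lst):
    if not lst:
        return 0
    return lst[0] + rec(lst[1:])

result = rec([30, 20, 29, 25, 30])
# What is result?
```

30 + 20 + 29 + 25 + 30 + 0 = 134

Answer: 134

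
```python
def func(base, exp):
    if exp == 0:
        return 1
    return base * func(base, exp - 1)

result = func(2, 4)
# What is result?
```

func(2, 4) = 2 * 2 * 2 * 2 = 16

Answer: 16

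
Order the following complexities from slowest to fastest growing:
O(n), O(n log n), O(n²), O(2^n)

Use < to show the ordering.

Ordered by growth rate: O(n) < O(n log n) < O(n²) < O(2^n)

Answer: O(n) < O(n log n) < O(n²) < O(2^n)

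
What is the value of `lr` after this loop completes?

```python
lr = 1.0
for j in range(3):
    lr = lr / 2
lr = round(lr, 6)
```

Halving LR 3 times: 1 / 2^3
`lr` takes the values: 1.0 → 0.5 → 0.25 → 0.125

Answer: 0.125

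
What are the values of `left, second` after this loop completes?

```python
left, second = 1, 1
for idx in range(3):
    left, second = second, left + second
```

Fibonacci: after 3 iterations
`left, second` takes the values: (1, 1) → (1, 2) → (2, 3) → (3, 5)

Answer: 3, 5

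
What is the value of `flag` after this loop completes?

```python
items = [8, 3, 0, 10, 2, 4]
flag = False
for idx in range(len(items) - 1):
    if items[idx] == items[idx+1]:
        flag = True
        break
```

Check consecutive duplicates in [8, 3, 0, 10, 2, 4]
`flag` takes the values: False

Answer: False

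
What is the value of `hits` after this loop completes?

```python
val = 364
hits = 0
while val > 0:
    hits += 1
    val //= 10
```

Count digits by repeated division by 10
`hits` takes the values: 0 → 1 → 2 → 3

Answer: 3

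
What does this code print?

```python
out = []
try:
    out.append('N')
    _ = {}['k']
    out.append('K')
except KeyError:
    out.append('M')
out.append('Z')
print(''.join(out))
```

Execution trace: 'N' (try body) → 'M' (except KeyError) → 'Z' (after the try/except). Output: NMZ

Answer: NMZ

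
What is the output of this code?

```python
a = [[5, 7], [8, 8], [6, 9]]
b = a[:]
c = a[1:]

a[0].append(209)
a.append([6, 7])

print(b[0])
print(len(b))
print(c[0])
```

Key concept: slice with nested mutation.
Step by step:
`a = [[5, 7], [8, 8], [6, 9]]` → a = [[5, 7], [8, 8], [6, 9]]
`b = a[:]` → b = [[5, 7], [8, 8], [6, 9]]
`c = a[1:]` → c = [[8, 8], [6, 9]]
`a[0].append(209)` → a = [[5, 7, 209], [8, 8], [6, 9]]; b = [[5, 7, 209], [8, 8], [6, 9]]
`a.append([6, 7])` → a = [[5, 7, 209], [8, 8], [6, 9], [6, 7]]
`print(b[0])` → prints [5, 7, 209]
`print(len(b))` → prints 3
`print(c[0])` → prints [8, 8]

Answer:
[5, 7, 209]
3
[8, 8]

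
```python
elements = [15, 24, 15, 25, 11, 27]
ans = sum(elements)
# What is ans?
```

Trace:
`elements = [15, 24, 15, 25, 11, 27]` → elements = [15, 24, 15, 25, 11, 27]
`ans = sum(elements)` → ans = 117
So ans = 117

Answer: 117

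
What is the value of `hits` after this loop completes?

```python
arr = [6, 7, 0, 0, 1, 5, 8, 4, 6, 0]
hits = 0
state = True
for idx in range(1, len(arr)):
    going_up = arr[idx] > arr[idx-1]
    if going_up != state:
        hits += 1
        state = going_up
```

Count direction changes in [6, 7, 0, 0, 1, 5, 8, 4, 6, 0]
`hits` takes the values: 0 → 1 → 2 → 3 → 4 → 5

Answer: 5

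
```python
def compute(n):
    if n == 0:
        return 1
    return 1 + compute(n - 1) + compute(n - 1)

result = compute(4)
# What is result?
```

compute(n) = 1 + 2·compute(n-1), compute(0)=1. Closed form: (1+1)·2^4 - 1 = 31.

Answer: 31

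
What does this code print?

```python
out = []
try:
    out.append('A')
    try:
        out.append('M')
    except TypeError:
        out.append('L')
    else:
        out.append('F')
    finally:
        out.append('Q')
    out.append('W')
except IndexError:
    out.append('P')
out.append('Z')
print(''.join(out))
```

Execution trace: 'A' (try body) → 'M' (inner try body, no exception) → 'F' (inner else) → 'Q' (inner finally) → 'W' (try body, no exception) → 'Z' (after the try/except). Output: AMFQWZ

Answer: AMFQWZ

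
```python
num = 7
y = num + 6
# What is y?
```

Trace:
`num = 7` → num = 7
`y = num + 6` → y = 13
So y = 13

Answer: 13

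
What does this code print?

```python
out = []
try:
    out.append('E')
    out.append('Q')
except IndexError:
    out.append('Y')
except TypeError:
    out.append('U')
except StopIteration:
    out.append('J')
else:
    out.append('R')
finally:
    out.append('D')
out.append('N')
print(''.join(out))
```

Execution trace: 'E' (try body) → 'Q' (try body, no exception) → 'R' (else) → 'D' (finally) → 'N' (after the try/except). Output: EQRDN

Answer: EQRDN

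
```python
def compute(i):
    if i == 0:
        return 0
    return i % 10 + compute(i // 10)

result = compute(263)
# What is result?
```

Sum of digits of 263: 3 + 6 + 2 = 11

Answer: 11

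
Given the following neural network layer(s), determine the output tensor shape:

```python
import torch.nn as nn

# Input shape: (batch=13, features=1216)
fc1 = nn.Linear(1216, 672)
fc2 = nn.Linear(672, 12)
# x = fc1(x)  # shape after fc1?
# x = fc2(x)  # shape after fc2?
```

Input: (13, 1216) -> after fc1: (13, 672) -> Output: (13, 12)

Answer: (13, 12)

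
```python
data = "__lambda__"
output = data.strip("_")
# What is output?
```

Trace:
`data = "__lambda__"` → data = '__lambda__'
`output = data.strip("_")` → output = 'lambda'
So output = 'lambda'

Answer: 'lambda'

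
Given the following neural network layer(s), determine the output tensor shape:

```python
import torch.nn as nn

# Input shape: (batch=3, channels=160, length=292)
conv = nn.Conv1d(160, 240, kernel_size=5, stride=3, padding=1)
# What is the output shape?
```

Input: (3, 160, 292) -> Output: (3, 240, 97)

Answer: (3, 240, 97)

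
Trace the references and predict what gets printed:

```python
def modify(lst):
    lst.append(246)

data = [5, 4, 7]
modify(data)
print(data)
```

Key concept: function modifies passed list.
Step by step:
`data = [5, 4, 7]` → data = [5, 4, 7]
`modify(data)` → data = [5, 4, 7, 246]
`print(data)` → prints [5, 4, 7, 246]

Answer: [5, 4, 7, 246]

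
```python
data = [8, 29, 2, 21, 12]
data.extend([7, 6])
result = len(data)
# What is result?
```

Trace:
`data = [8, 29, 2, 21, 12]` → data = [8, 29, 2, 21, 12]
`data.extend([7, 6])` → data = [8, 29, 2, 21, 12, 7, 6]
`result = len(data)` → result = 7
So result = 7

Answer: 7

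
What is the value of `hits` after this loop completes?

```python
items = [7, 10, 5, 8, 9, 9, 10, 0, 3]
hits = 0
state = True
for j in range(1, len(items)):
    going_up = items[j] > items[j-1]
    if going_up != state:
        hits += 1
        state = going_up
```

Count direction changes in [7, 10, 5, 8, 9, 9, 10, 0, 3]
`hits` takes the values: 0 → 1 → 2 → 3 → 4 → 5 → 6

Answer: 6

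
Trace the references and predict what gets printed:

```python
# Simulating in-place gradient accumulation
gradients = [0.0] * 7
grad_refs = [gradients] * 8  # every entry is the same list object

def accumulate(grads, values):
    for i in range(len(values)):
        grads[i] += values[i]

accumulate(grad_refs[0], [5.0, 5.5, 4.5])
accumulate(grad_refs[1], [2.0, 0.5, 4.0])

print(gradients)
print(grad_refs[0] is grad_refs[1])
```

Key concept: gradient accumulation aliasing.
Step by step:
`gradients = [0.0] * 7` → gradients = [0.0, 0.0, 0.0, 0.0, 0.0, 0.0, 0.0]
`grad_refs = [gradients] * 8` → grad_refs = [[0.0, 0.0, 0.0, 0.0, 0.0, 0.0, 0.0], [0.0, 0.0, 0.0, 0.0, 0.0, 0.0, 0.0], [0.0, 0.0, 0.0, 0.0, 0.0, 0.0, 0.0], [0.0, 0.0, 0.0, 0.0, 0.0, 0.0, 0.0], [0.0, 0.0, 0.0, 0.0, 0.0, 0.0, 0.0], [0.0, 0.0, 0.0, 0.0, 0.0, 0.0, 0.0], [0.0, 0.0, 0.0, 0.0, 0.0, 0.0, 0.0], [0.0, 0.0, 0.0, 0.0, 0.0, 0.0, 0.0]]
`accumulate(grad_refs[0], [5.0, 5.5, 4.5])` → gradients = [5.0, 5.5, 4.5, 0.0, 0.0, 0.0, 0.0]; grad_refs = [[5.0, 5.5, 4.5, 0.0, 0.0, 0.0, 0.0], [5.0, 5.5, 4.5, 0.0, 0.0, 0.0, 0.0], [5.0, 5.5, 4.5, 0.0, 0.0, 0.0, 0.0], [5.0, 5.5, 4.5, 0.0, 0.0, 0.0, 0.0], [5.0, 5.5, 4.5, 0.0, 0.0, 0.0, 0.0], [5.0, 5.5, 4.5, 0.0, 0.0, 0.0, 0.0], [5.0, 5.5, 4.5, 0.0, 0.0, 0.0, 0.0], [5.0, 5.5, 4.5, 0.0, 0.0, 0.0, 0.0]]
`accumulate(grad_refs[1], [2.0, 0.5, 4.0])` → gradients = [7.0, 6.0, 8.5, 0.0, 0.0, 0.0, 0.0]; grad_refs = [[7.0, 6.0, 8.5, 0.0, 0.0, 0.0, 0.0], [7.0, 6.0, 8.5, 0.0, 0.0, 0.0, 0.0], [7.0, 6.0, 8.5, 0.0, 0.0, 0.0, 0.0], [7.0, 6.0, 8.5, 0.0, 0.0, 0.0, 0.0], [7.0, 6.0, 8.5, 0.0, 0.0, 0.0, 0.0], [7.0, 6.0, 8.5, 0.0, 0.0, 0.0, 0.0], [7.0, 6.0, 8.5, 0.0, 0.0, 0.0, 0.0], [7.0, 6.0, 8.5, 0.0, 0.0, 0.0, 0.0]]
`print(gradients)` → prints [7.0, 6.0, 8.5, 0.0, 0.0, 0.0, 0.0]
`print(grad_refs[0] is grad_refs[1])` → prints True

Answer:
[7.0, 6.0, 8.5, 0.0, 0.0, 0.0, 0.0]
True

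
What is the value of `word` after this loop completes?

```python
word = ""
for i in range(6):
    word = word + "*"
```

Repeat '*' 6 times
`word` takes the values: "" → "*" → "**" → "***" → "****" → "*****" → "******"

Answer: "******"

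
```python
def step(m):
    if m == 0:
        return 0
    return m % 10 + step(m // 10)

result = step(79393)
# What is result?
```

Sum of digits of 79393: 3 + 9 + 3 + 9 + 7 = 31

Answer: 31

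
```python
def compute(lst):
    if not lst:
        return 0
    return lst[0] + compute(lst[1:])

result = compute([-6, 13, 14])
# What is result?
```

(-6) + 13 + 14 + 0 = 21

Answer: 21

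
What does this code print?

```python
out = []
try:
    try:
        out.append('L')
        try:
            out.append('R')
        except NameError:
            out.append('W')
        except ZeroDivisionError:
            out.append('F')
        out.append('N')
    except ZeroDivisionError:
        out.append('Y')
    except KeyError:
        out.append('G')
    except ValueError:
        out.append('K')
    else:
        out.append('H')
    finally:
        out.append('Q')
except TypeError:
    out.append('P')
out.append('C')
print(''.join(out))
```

Execution trace: 'L' (try body) → 'R' (inner try body, no exception) → 'N' (try body, no exception) → 'H' (else) → 'Q' (finally) → 'C' (after the try/except). Output: LRNHQC

Answer: LRNHQC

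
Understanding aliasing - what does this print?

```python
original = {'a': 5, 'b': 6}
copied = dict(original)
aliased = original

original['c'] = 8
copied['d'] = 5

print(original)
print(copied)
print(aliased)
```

Key concept: dict() creates copy, assignment creates alias.
Step by step:
`original = {'a': 5, 'b': 6}` → original = {'a': 5, 'b': 6}
`copied = dict(original)` → copied = {'a': 5, 'b': 6}
`aliased = original` → aliased = {'a': 5, 'b': 6} (same object as original)
`original['c'] = 8` → original = {'a': 5, 'b': 6, 'c': 8} (same object as aliased); aliased = {'a': 5, 'b': 6, 'c': 8} (same object as original)
`copied['d'] = 5` → copied = {'a': 5, 'b': 6, 'd': 5}
`print(original)` → prints {'a': 5, 'b': 6, 'c': 8}
`print(copied)` → prints {'a': 5, 'b': 6, 'd': 5}
`print(aliased)` → prints {'a': 5, 'b': 6, 'c': 8}

Answer:
{'a': 5, 'b': 6, 'c': 8}
{'a': 5, 'b': 6, 'd': 5}
{'a': 5, 'b': 6, 'c': 8}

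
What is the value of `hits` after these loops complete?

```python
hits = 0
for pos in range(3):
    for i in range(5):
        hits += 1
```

3 * 5 = 15
`hits` takes the values: 0 → 1 → 2 → 3 → 4 → 5 → 6 → 7 → 8 → 9 → 10 → 11 → 12 → 13 → 14 → 15

Answer: 15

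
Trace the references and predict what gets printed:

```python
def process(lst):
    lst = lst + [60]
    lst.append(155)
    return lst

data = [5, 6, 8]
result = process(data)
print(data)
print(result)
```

Key concept: rebinding parameter vs mutation.
Step by step:
`data = [5, 6, 8]` → data = [5, 6, 8]
`result = process(data)` → result = [5, 6, 8, 60, 155]
`print(data)` → prints [5, 6, 8]
`print(result)` → prints [5, 6, 8, 60, 155]

Answer:
[5, 6, 8]
[5, 6, 8, 60, 155]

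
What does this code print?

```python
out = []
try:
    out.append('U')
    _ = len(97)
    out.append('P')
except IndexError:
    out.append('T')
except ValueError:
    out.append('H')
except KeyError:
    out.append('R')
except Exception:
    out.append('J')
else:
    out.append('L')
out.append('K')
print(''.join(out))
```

Execution trace: 'U' (try body) → 'J' (except Exception) → 'K' (after the try/except). Output: UJK

Answer: UJK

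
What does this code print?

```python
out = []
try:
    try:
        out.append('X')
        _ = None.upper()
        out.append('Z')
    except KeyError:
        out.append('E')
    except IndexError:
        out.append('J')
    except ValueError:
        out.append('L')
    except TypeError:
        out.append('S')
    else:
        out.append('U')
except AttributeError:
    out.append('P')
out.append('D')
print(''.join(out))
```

Execution trace: 'X' (try body) → 'P' (outer except AttributeError) → 'D' (after the try/except). Output: XPD

Answer: XPD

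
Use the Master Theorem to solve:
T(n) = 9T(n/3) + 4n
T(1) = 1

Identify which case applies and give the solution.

a=9, b=3, f(n)=4n. log_3(9) = 2. Since c=1 < 2, Case 1 applies: T(n) = Θ(n^log_b(a)) = O(n^2).

Answer: O(n^2) - Case 1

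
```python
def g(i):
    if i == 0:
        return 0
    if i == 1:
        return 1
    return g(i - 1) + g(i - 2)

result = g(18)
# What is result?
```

Build up from base cases: g(0)=0, g(1)=1, g(2)=1, g(3)=2, g(4)=3, g(5)=5, g(6)=8, ..., g(18)=2584

Answer: 2584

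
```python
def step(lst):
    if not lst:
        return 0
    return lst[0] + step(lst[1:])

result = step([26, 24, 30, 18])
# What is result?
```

26 + 24 + 30 + 18 + 0 = 98

Answer: 98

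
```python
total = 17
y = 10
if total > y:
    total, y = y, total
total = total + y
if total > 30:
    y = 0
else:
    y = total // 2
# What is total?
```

Trace:
`total = 17` → total = 17
`y = 10` → y = 10
`if total > y: ...` → total > y is True → total = 10; y = 17
`total = total + y` → total = 27
`if total > 30: ...` → total > 30 is False, take else branch → y = 13
So total = 27

Answer: 27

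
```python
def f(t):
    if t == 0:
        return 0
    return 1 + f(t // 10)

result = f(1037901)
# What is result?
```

Count of digits of 1037901: 7

Answer: 7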